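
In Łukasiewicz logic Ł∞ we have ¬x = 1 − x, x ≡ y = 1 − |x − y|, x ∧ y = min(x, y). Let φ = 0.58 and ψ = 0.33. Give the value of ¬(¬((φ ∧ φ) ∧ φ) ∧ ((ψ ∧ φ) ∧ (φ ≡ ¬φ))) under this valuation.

φ ∧ φ = min(0.58, 0.58) = 0.58
(φ ∧ φ) ∧ φ = min(0.58, 0.58) = 0.58
¬((φ ∧ φ) ∧ φ) = 1 − 0.58 = 0.42
ψ ∧ φ = min(0.33, 0.58) = 0.33
¬φ = 1 − 0.58 = 0.42
φ ≡ ¬φ = 1 − |0.58 − 0.42| = 1 − 0.16 = 0.84
(ψ ∧ φ) ∧ (φ ≡ ¬φ) = min(0.33, 0.84) = 0.33
¬((φ ∧ φ) ∧ φ) ∧ ((ψ ∧ φ) ∧ (φ ≡ ¬φ)) = min(0.42, 0.33) = 0.33
¬(¬((φ ∧ φ) ∧ φ) ∧ ((ψ ∧ φ) ∧ (φ ≡ ¬φ))) = 1 − 0.33 = 0.67

0.67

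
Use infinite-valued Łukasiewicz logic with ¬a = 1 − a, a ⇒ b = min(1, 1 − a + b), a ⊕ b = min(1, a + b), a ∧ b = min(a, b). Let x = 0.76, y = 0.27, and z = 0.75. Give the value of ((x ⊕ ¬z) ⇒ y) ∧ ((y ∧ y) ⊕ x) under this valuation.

0.27

¬z = 1 − 0.75 = 0.25
x ⊕ ¬z = min(1, 0.76 + 0.25) = min(1, 1.01) = 1.00
(x ⊕ ¬z) ⇒ y = min(1, 1 − 1.00 + 0.27) = min(1, 0.27) = 0.27
y ∧ y = min(0.27, 0.27) = 0.27
(y ∧ y) ⊕ x = min(1, 0.27 + 0.76) = min(1, 1.03) = 1.00
((x ⊕ ¬z) ⇒ y) ∧ ((y ∧ y) ⊕ x) = min(0.27, 1.00) = 0.27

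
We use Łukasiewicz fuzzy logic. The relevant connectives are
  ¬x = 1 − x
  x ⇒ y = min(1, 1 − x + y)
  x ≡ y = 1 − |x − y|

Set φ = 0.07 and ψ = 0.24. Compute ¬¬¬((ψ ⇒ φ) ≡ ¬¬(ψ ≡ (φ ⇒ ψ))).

0.59

ψ ⇒ φ = min(1, 1 − 0.24 + 0.07) = min(1, 0.83) = 0.83
φ ⇒ ψ = min(1, 1 − 0.07 + 0.24) = min(1, 1.17) = 1.00
ψ ≡ (φ ⇒ ψ) = 1 − |0.24 − 1.00| = 1 − 0.76 = 0.24
¬(ψ ≡ (φ ⇒ ψ)) = 1 − 0.24 = 0.76
¬¬(ψ ≡ (φ ⇒ ψ)) = 1 − 0.76 = 0.24
(ψ ⇒ φ) ≡ ¬¬(ψ ≡ (φ ⇒ ψ)) = 1 − |0.83 − 0.24| = 1 − 0.59 = 0.41
¬((ψ ⇒ φ) ≡ ¬¬(ψ ≡ (φ ⇒ ψ))) = 1 − 0.41 = 0.59
¬¬((ψ ⇒ φ) ≡ ¬¬(ψ ≡ (φ ⇒ ψ))) = 1 − 0.59 = 0.41
¬¬¬((ψ ⇒ φ) ≡ ¬¬(ψ ≡ (φ ⇒ ψ))) = 1 − 0.41 = 0.59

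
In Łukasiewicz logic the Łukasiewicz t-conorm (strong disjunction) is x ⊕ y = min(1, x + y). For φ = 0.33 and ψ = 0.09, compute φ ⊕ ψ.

0.42

φ ⊕ ψ = min(1, 0.33 + 0.09) = min(1, 0.42) = 0.42
For comparison, the Gödel t-conorm max(x, y) would give 0.33.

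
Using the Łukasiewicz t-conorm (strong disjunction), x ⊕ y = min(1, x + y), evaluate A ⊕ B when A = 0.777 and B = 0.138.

0.915

A ⊕ B = min(1, 0.777 + 0.138) = min(1, 0.915) = 0.915
For comparison, the Gödel t-conorm max(x, y) would give 0.777.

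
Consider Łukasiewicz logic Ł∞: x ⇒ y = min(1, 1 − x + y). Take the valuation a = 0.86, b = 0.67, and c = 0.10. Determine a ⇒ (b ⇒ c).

0.57

b ⇒ c = min(1, 1 − 0.67 + 0.10) = min(1, 0.43) = 0.43
a ⇒ (b ⇒ c) = min(1, 1 − 0.86 + 0.43) = min(1, 0.57) = 0.57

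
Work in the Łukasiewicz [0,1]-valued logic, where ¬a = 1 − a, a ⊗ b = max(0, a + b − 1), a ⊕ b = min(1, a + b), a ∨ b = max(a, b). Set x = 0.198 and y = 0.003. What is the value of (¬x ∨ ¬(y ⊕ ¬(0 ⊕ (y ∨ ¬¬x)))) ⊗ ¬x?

¬x = 1 − 0.198 = 0.802
¬¬x = 1 − 0.802 = 0.198
y ∨ ¬¬x = max(0.003, 0.198) = 0.198
0 ⊕ (y ∨ ¬¬x) = min(1, 0.000 + 0.198) = min(1, 0.198) = 0.198
¬(0 ⊕ (y ∨ ¬¬x)) = 1 − 0.198 = 0.802
y ⊕ ¬(0 ⊕ (y ∨ ¬¬x)) = min(1, 0.003 + 0.802) = min(1, 0.805) = 0.805
¬(y ⊕ ¬(0 ⊕ (y ∨ ¬¬x))) = 1 − 0.805 = 0.195
¬x ∨ ¬(y ⊕ ¬(0 ⊕ (y ∨ ¬¬x))) = max(0.802, 0.195) = 0.802
(¬x ∨ ¬(y ⊕ ¬(0 ⊕ (y ∨ ¬¬x)))) ⊗ ¬x = max(0, 0.802 + 0.802 − 1) = max(0, 0.604) = 0.604

0.604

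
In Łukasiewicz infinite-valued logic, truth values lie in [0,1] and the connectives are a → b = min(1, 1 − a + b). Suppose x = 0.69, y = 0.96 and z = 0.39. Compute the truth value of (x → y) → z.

x → y = min(1, 1 − 0.69 + 0.96) = min(1, 1.27) = 1.00
(x → y) → z = min(1, 1 − 1.00 + 0.39) = min(1, 0.39) = 0.39

0.39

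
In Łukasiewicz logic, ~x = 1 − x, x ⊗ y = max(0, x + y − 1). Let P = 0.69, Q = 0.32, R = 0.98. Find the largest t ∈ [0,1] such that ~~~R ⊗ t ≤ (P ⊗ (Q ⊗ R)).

~R = 1 − 0.98 = 0.02
~~R = 1 − 0.02 = 0.98
~~~R = 1 − 0.98 = 0.02
So the left factor is ~~~R = 0.02.
Q ⊗ R = max(0, 0.32 + 0.98 − 1) = max(0, 0.30) = 0.30
P ⊗ (Q ⊗ R) = max(0, 0.69 + 0.30 − 1) = max(0, -0.01) = 0.00
So the right-hand bound is P ⊗ (Q ⊗ R) = 0.00.
The residuum of the Łukasiewicz t-norm gives the supremum: min(1, 1 − 0.02 + 0.00).
1 − 0.02 + 0.00 = 0.98, so t = min(1, 0.98) = 0.98.
Check: 0.02 ⊗ 0.98 = max(0, 0.00) = 0.00 ≤ 0.00.

0.98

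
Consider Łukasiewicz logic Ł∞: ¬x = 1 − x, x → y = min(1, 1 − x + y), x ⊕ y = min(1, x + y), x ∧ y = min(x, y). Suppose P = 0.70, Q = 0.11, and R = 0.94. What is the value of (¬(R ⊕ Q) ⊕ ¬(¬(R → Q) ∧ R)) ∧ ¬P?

R ⊕ Q = min(1, 0.94 + 0.11) = min(1, 1.05) = 1.00
¬(R ⊕ Q) = 1 − 1.00 = 0.00
R → Q = min(1, 1 − 0.94 + 0.11) = min(1, 0.17) = 0.17
¬(R → Q) = 1 − 0.17 = 0.83
¬(R → Q) ∧ R = min(0.83, 0.94) = 0.83
¬(¬(R → Q) ∧ R) = 1 − 0.83 = 0.17
¬(R ⊕ Q) ⊕ ¬(¬(R → Q) ∧ R) = min(1, 0.00 + 0.17) = min(1, 0.17) = 0.17
¬P = 1 − 0.70 = 0.30
(¬(R ⊕ Q) ⊕ ¬(¬(R → Q) ∧ R)) ∧ ¬P = min(0.17, 0.30) = 0.17

0.17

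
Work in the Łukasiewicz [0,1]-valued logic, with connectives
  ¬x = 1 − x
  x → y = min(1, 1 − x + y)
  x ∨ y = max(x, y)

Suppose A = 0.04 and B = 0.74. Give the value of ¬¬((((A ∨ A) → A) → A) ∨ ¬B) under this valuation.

0.26

A ∨ A = max(0.04, 0.04) = 0.04
(A ∨ A) → A = min(1, 1 − 0.04 + 0.04) = min(1, 1.00) = 1.00
((A ∨ A) → A) → A = min(1, 1 − 1.00 + 0.04) = min(1, 0.04) = 0.04
¬B = 1 − 0.74 = 0.26
(((A ∨ A) → A) → A) ∨ ¬B = max(0.04, 0.26) = 0.26
¬((((A ∨ A) → A) → A) ∨ ¬B) = 1 − 0.26 = 0.74
¬¬((((A ∨ A) → A) → A) ∨ ¬B) = 1 − 0.74 = 0.26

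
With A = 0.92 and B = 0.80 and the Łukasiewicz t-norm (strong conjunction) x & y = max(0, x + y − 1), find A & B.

A & B = max(0, 0.92 + 0.80 − 1) = max(0, 0.72) = 0.72
For comparison, the Gödel (minimum) t-norm min(x, y) would give 0.80.

0.72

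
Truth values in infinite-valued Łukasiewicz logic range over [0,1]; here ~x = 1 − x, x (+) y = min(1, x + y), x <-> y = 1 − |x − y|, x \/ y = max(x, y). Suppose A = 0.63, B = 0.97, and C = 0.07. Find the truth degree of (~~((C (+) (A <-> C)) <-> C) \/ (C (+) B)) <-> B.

0.97

A <-> C = 1 − |0.63 − 0.07| = 1 − 0.56 = 0.44
C (+) (A <-> C) = min(1, 0.07 + 0.44) = min(1, 0.51) = 0.51
(C (+) (A <-> C)) <-> C = 1 − |0.51 − 0.07| = 1 − 0.44 = 0.56
~((C (+) (A <-> C)) <-> C) = 1 − 0.56 = 0.44
~~((C (+) (A <-> C)) <-> C) = 1 − 0.44 = 0.56
C (+) B = min(1, 0.07 + 0.97) = min(1, 1.04) = 1.00
~~((C (+) (A <-> C)) <-> C) \/ (C (+) B) = max(0.56, 1.00) = 1.00
(~~((C (+) (A <-> C)) <-> C) \/ (C (+) B)) <-> B = 1 − |1.00 − 0.97| = 1 − 0.03 = 0.97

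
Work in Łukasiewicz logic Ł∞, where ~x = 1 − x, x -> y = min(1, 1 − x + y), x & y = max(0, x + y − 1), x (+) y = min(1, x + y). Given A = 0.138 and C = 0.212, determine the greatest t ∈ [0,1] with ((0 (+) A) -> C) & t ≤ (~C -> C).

0.424

0 (+) A = min(1, 0.000 + 0.138) = min(1, 0.138) = 0.138
(0 (+) A) -> C = min(1, 1 − 0.138 + 0.212) = min(1, 1.074) = 1.000
So the left factor is (0 (+) A) -> C = 1.000.
~C = 1 − 0.212 = 0.788
~C -> C = min(1, 1 − 0.788 + 0.212) = min(1, 0.424) = 0.424
So the right-hand bound is ~C -> C = 0.424.
The residuum of the Łukasiewicz t-norm gives the supremum: min(1, 1 − 1.000 + 0.424).
1 − 1.000 + 0.424 = 0.424, so t = min(1, 0.424) = 0.424.
Check: 1.000 & 0.424 = max(0, 0.424) = 0.424 ≤ 0.424.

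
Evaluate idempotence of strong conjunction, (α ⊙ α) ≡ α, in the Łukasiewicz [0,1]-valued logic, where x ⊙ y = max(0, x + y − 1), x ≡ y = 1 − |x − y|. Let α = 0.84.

0.84

α ⊙ α = max(0, 0.84 + 0.84 − 1) = max(0, 0.68) = 0.68
(α ⊙ α) ≡ α = 1 − |0.68 − 0.84| = 1 − 0.16 = 0.84
(The value 0.84 < 1 shows this instance is not satisfied; fails in Ł∞ since a ⊗ a = max(0, 2a−1) ≠ a in general.)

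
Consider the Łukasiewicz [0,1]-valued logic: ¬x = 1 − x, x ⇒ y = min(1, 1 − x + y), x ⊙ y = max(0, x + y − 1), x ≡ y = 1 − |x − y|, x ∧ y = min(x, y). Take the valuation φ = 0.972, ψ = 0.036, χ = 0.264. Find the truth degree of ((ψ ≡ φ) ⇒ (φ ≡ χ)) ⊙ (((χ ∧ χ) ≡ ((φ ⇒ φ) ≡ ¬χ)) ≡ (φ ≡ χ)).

0.764

ψ ≡ φ = 1 − |0.036 − 0.972| = 1 − 0.936 = 0.064
φ ≡ χ = 1 − |0.972 − 0.264| = 1 − 0.708 = 0.292
(ψ ≡ φ) ⇒ (φ ≡ χ) = min(1, 1 − 0.064 + 0.292) = min(1, 1.228) = 1.000
χ ∧ χ = min(0.264, 0.264) = 0.264
φ ⇒ φ = min(1, 1 − 0.972 + 0.972) = min(1, 1.000) = 1.000
¬χ = 1 − 0.264 = 0.736
(φ ⇒ φ) ≡ ¬χ = 1 − |1.000 − 0.736| = 1 − 0.264 = 0.736
(χ ∧ χ) ≡ ((φ ⇒ φ) ≡ ¬χ) = 1 − |0.264 − 0.736| = 1 − 0.472 = 0.528
((χ ∧ χ) ≡ ((φ ⇒ φ) ≡ ¬χ)) ≡ (φ ≡ χ) = 1 − |0.528 − 0.292| = 1 − 0.236 = 0.764
((ψ ≡ φ) ⇒ (φ ≡ χ)) ⊙ (((χ ∧ χ) ≡ ((φ ⇒ φ) ≡ ¬χ)) ≡ (φ ≡ χ)) = max(0, 1.000 + 0.764 − 1) = max(0, 0.764) = 0.764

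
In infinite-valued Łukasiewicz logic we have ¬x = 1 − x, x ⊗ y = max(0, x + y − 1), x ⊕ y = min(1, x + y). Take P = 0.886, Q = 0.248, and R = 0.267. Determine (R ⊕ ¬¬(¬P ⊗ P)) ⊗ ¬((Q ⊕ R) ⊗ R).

0.267

¬P = 1 − 0.886 = 0.114
¬P ⊗ P = max(0, 0.114 + 0.886 − 1) = max(0, 0.000) = 0.000
¬(¬P ⊗ P) = 1 − 0.000 = 1.000
¬¬(¬P ⊗ P) = 1 − 1.000 = 0.000
R ⊕ ¬¬(¬P ⊗ P) = min(1, 0.267 + 0.000) = min(1, 0.267) = 0.267
Q ⊕ R = min(1, 0.248 + 0.267) = min(1, 0.515) = 0.515
(Q ⊕ R) ⊗ R = max(0, 0.515 + 0.267 − 1) = max(0, -0.218) = 0.000
¬((Q ⊕ R) ⊗ R) = 1 − 0.000 = 1.000
(R ⊕ ¬¬(¬P ⊗ P)) ⊗ ¬((Q ⊕ R) ⊗ R) = max(0, 0.267 + 1.000 − 1) = max(0, 0.267) = 0.267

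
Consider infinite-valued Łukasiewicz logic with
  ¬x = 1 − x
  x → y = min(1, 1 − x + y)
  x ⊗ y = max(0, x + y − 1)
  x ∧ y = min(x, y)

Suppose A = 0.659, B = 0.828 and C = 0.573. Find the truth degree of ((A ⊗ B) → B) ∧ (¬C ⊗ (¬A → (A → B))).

A ⊗ B = max(0, 0.659 + 0.828 − 1) = max(0, 0.487) = 0.487
(A ⊗ B) → B = min(1, 1 − 0.487 + 0.828) = min(1, 1.341) = 1.000
¬C = 1 − 0.573 = 0.427
¬A = 1 − 0.659 = 0.341
A → B = min(1, 1 − 0.659 + 0.828) = min(1, 1.169) = 1.000
¬A → (A → B) = min(1, 1 − 0.341 + 1.000) = min(1, 1.659) = 1.000
¬C ⊗ (¬A → (A → B)) = max(0, 0.427 + 1.000 − 1) = max(0, 0.427) = 0.427
((A ⊗ B) → B) ∧ (¬C ⊗ (¬A → (A → B))) = min(1.000, 0.427) = 0.427

0.427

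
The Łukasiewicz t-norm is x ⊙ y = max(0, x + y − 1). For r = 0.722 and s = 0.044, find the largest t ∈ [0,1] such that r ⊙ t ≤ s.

0.322

The residuum of the Łukasiewicz t-norm gives the supremum: min(1, 1 − 0.722 + 0.044).
1 − 0.722 + 0.044 = 0.322, so t = min(1, 0.322) = 0.322.
Check: 0.722 ⊙ 0.322 = max(0, 0.044) = 0.044 ≤ 0.044.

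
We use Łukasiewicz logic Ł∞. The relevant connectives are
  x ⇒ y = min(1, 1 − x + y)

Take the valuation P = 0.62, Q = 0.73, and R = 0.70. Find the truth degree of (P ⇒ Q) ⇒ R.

0.70

P ⇒ Q = min(1, 1 − 0.62 + 0.73) = min(1, 1.11) = 1.00
(P ⇒ Q) ⇒ R = min(1, 1 − 1.00 + 0.70) = min(1, 0.70) = 0.70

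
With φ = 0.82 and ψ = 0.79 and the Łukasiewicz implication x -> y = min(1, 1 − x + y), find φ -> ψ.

φ -> ψ = min(1, 1 − 0.82 + 0.79) = min(1, 0.97) = 0.97
For comparison, the Gödel implication (1 if x ≤ y else y) would give 0.79.

0.97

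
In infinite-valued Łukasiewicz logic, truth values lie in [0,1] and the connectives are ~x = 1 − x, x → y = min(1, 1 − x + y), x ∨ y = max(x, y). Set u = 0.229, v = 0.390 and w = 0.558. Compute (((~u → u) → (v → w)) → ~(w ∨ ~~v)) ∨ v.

~u = 1 − 0.229 = 0.771
~u → u = min(1, 1 − 0.771 + 0.229) = min(1, 0.458) = 0.458
v → w = min(1, 1 − 0.390 + 0.558) = min(1, 1.168) = 1.000
(~u → u) → (v → w) = min(1, 1 − 0.458 + 1.000) = min(1, 1.542) = 1.000
~v = 1 − 0.390 = 0.610
~~v = 1 − 0.610 = 0.390
w ∨ ~~v = max(0.558, 0.390) = 0.558
~(w ∨ ~~v) = 1 − 0.558 = 0.442
((~u → u) → (v → w)) → ~(w ∨ ~~v) = min(1, 1 − 1.000 + 0.442) = min(1, 0.442) = 0.442
(((~u → u) → (v → w)) → ~(w ∨ ~~v)) ∨ v = max(0.442, 0.390) = 0.442

0.442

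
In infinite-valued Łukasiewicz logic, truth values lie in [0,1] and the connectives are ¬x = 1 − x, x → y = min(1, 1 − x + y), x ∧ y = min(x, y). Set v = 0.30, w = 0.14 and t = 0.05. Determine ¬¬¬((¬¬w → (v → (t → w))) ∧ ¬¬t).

¬w = 1 − 0.14 = 0.86
¬¬w = 1 − 0.86 = 0.14
t → w = min(1, 1 − 0.05 + 0.14) = min(1, 1.09) = 1.00
v → (t → w) = min(1, 1 − 0.30 + 1.00) = min(1, 1.70) = 1.00
¬¬w → (v → (t → w)) = min(1, 1 − 0.14 + 1.00) = min(1, 1.86) = 1.00
¬t = 1 − 0.05 = 0.95
¬¬t = 1 − 0.95 = 0.05
(¬¬w → (v → (t → w))) ∧ ¬¬t = min(1.00, 0.05) = 0.05
¬((¬¬w → (v → (t → w))) ∧ ¬¬t) = 1 − 0.05 = 0.95
¬¬((¬¬w → (v → (t → w))) ∧ ¬¬t) = 1 − 0.95 = 0.05
¬¬¬((¬¬w → (v → (t → w))) ∧ ¬¬t) = 1 − 0.05 = 0.95

0.95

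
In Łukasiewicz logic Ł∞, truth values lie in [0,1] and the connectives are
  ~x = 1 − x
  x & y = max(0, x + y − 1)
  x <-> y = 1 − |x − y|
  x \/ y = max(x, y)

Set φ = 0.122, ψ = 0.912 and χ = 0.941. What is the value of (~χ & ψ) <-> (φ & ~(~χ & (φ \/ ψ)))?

0.878

~χ = 1 − 0.941 = 0.059
~χ & ψ = max(0, 0.059 + 0.912 − 1) = max(0, -0.029) = 0.000
φ \/ ψ = max(0.122, 0.912) = 0.912
~χ & (φ \/ ψ) = max(0, 0.059 + 0.912 − 1) = max(0, -0.029) = 0.000
~(~χ & (φ \/ ψ)) = 1 − 0.000 = 1.000
φ & ~(~χ & (φ \/ ψ)) = max(0, 0.122 + 1.000 − 1) = max(0, 0.122) = 0.122
(~χ & ψ) <-> (φ & ~(~χ & (φ \/ ψ))) = 1 − |0.000 − 0.122| = 1 − 0.122 = 0.878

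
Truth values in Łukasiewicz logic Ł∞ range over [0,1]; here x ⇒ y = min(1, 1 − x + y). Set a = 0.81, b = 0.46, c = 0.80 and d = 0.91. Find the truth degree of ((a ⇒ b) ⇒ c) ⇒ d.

a ⇒ b = min(1, 1 − 0.81 + 0.46) = min(1, 0.65) = 0.65
(a ⇒ b) ⇒ c = min(1, 1 − 0.65 + 0.80) = min(1, 1.15) = 1.00
((a ⇒ b) ⇒ c) ⇒ d = min(1, 1 − 1.00 + 0.91) = min(1, 0.91) = 0.91

0.91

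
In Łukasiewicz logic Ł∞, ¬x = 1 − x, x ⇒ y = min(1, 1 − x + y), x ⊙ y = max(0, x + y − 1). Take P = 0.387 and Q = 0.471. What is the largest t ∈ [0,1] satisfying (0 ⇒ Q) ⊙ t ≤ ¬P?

0.613

0 ⇒ Q = min(1, 1 − 0.000 + 0.471) = min(1, 1.471) = 1.000
So the left factor is 0 ⇒ Q = 1.000.
¬P = 1 − 0.387 = 0.613
So the right-hand bound is ¬P = 0.613.
The residuum of the Łukasiewicz t-norm gives the supremum: min(1, 1 − 1.000 + 0.613).
1 − 1.000 + 0.613 = 0.613, so t = min(1, 0.613) = 0.613.
Check: 1.000 ⊙ 0.613 = max(0, 0.613) = 0.613 ≤ 0.613.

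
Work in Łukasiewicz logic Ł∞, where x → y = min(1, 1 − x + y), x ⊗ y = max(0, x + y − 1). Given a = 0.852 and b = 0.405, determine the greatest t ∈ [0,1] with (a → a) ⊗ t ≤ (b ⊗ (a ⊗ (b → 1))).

a → a = min(1, 1 − 0.852 + 0.852) = min(1, 1.000) = 1.000
So the left factor is a → a = 1.000.
b → 1 = min(1, 1 − 0.405 + 1.000) = min(1, 1.595) = 1.000
a ⊗ (b → 1) = max(0, 0.852 + 1.000 − 1) = max(0, 0.852) = 0.852
b ⊗ (a ⊗ (b → 1)) = max(0, 0.405 + 0.852 − 1) = max(0, 0.257) = 0.257
So the right-hand bound is b ⊗ (a ⊗ (b → 1)) = 0.257.
The residuum of the Łukasiewicz t-norm gives the supremum: min(1, 1 − 1.000 + 0.257).
1 − 1.000 + 0.257 = 0.257, so t = min(1, 0.257) = 0.257.
Check: 1.000 ⊗ 0.257 = max(0, 0.257) = 0.257 ≤ 0.257.

0.257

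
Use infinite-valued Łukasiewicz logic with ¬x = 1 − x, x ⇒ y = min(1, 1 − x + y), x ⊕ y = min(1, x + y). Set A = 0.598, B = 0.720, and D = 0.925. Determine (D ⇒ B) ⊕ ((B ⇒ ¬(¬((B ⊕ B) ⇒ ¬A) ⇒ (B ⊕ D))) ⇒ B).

1.000

D ⇒ B = min(1, 1 − 0.925 + 0.720) = min(1, 0.795) = 0.795
B ⊕ B = min(1, 0.720 + 0.720) = min(1, 1.440) = 1.000
¬A = 1 − 0.598 = 0.402
(B ⊕ B) ⇒ ¬A = min(1, 1 − 1.000 + 0.402) = min(1, 0.402) = 0.402
¬((B ⊕ B) ⇒ ¬A) = 1 − 0.402 = 0.598
B ⊕ D = min(1, 0.720 + 0.925) = min(1, 1.645) = 1.000
¬((B ⊕ B) ⇒ ¬A) ⇒ (B ⊕ D) = min(1, 1 − 0.598 + 1.000) = min(1, 1.402) = 1.000
¬(¬((B ⊕ B) ⇒ ¬A) ⇒ (B ⊕ D)) = 1 − 1.000 = 0.000
B ⇒ ¬(¬((B ⊕ B) ⇒ ¬A) ⇒ (B ⊕ D)) = min(1, 1 − 0.720 + 0.000) = min(1, 0.280) = 0.280
(B ⇒ ¬(¬((B ⊕ B) ⇒ ¬A) ⇒ (B ⊕ D))) ⇒ B = min(1, 1 − 0.280 + 0.720) = min(1, 1.440) = 1.000
(D ⇒ B) ⊕ ((B ⇒ ¬(¬((B ⊕ B) ⇒ ¬A) ⇒ (B ⊕ D))) ⇒ B) = min(1, 0.795 + 1.000) = min(1, 1.795) = 1.000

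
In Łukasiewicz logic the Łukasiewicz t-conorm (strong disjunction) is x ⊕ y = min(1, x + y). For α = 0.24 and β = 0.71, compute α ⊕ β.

α ⊕ β = min(1, 0.24 + 0.71) = min(1, 0.95) = 0.95
For comparison, the Gödel t-conorm max(x, y) would give 0.71.

0.95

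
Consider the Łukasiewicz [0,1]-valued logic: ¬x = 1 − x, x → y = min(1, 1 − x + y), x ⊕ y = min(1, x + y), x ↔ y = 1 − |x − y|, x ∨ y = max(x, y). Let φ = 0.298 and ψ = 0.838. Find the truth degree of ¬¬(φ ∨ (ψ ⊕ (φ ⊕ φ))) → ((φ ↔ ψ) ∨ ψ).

φ ⊕ φ = min(1, 0.298 + 0.298) = min(1, 0.596) = 0.596
ψ ⊕ (φ ⊕ φ) = min(1, 0.838 + 0.596) = min(1, 1.434) = 1.000
φ ∨ (ψ ⊕ (φ ⊕ φ)) = max(0.298, 1.000) = 1.000
¬(φ ∨ (ψ ⊕ (φ ⊕ φ))) = 1 − 1.000 = 0.000
¬¬(φ ∨ (ψ ⊕ (φ ⊕ φ))) = 1 − 0.000 = 1.000
φ ↔ ψ = 1 − |0.298 − 0.838| = 1 − 0.540 = 0.460
(φ ↔ ψ) ∨ ψ = max(0.460, 0.838) = 0.838
¬¬(φ ∨ (ψ ⊕ (φ ⊕ φ))) → ((φ ↔ ψ) ∨ ψ) = min(1, 1 − 1.000 + 0.838) = min(1, 0.838) = 0.838

0.838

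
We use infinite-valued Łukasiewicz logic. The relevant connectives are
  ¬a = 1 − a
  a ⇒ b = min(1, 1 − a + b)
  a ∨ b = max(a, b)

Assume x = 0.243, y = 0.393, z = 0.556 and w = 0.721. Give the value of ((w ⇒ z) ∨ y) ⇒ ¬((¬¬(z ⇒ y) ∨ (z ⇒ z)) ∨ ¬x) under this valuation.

0.165

w ⇒ z = min(1, 1 − 0.721 + 0.556) = min(1, 0.835) = 0.835
(w ⇒ z) ∨ y = max(0.835, 0.393) = 0.835
z ⇒ y = min(1, 1 − 0.556 + 0.393) = min(1, 0.837) = 0.837
¬(z ⇒ y) = 1 − 0.837 = 0.163
¬¬(z ⇒ y) = 1 − 0.163 = 0.837
z ⇒ z = min(1, 1 − 0.556 + 0.556) = min(1, 1.000) = 1.000
¬¬(z ⇒ y) ∨ (z ⇒ z) = max(0.837, 1.000) = 1.000
¬x = 1 − 0.243 = 0.757
(¬¬(z ⇒ y) ∨ (z ⇒ z)) ∨ ¬x = max(1.000, 0.757) = 1.000
¬((¬¬(z ⇒ y) ∨ (z ⇒ z)) ∨ ¬x) = 1 − 1.000 = 0.000
((w ⇒ z) ∨ y) ⇒ ¬((¬¬(z ⇒ y) ∨ (z ⇒ z)) ∨ ¬x) = min(1, 1 − 0.835 + 0.000) = min(1, 0.165) = 0.165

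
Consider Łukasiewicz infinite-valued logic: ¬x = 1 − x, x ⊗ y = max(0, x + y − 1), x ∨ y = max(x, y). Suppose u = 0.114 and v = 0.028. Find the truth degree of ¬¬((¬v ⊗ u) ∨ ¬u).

0.886

¬v = 1 − 0.028 = 0.972
¬v ⊗ u = max(0, 0.972 + 0.114 − 1) = max(0, 0.086) = 0.086
¬u = 1 − 0.114 = 0.886
(¬v ⊗ u) ∨ ¬u = max(0.086, 0.886) = 0.886
¬((¬v ⊗ u) ∨ ¬u) = 1 − 0.886 = 0.114
¬¬((¬v ⊗ u) ∨ ¬u) = 1 − 0.114 = 0.886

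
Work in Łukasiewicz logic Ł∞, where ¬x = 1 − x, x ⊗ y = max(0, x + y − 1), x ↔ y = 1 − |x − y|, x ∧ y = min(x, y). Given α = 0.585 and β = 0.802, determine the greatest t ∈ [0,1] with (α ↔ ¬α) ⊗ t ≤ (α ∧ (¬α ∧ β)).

¬α = 1 − 0.585 = 0.415
α ↔ ¬α = 1 − |0.585 − 0.415| = 1 − 0.170 = 0.830
So the left factor is α ↔ ¬α = 0.830.
¬α ∧ β = min(0.415, 0.802) = 0.415
α ∧ (¬α ∧ β) = min(0.585, 0.415) = 0.415
So the right-hand bound is α ∧ (¬α ∧ β) = 0.415.
The residuum of the Łukasiewicz t-norm gives the supremum: min(1, 1 − 0.830 + 0.415).
1 − 0.830 + 0.415 = 0.585, so t = min(1, 0.585) = 0.585.
Check: 0.830 ⊗ 0.585 = max(0, 0.415) = 0.415 ≤ 0.415.

0.585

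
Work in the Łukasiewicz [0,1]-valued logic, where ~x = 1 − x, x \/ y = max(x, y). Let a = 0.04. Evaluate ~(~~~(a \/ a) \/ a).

0.04

a \/ a = max(0.04, 0.04) = 0.04
~(a \/ a) = 1 − 0.04 = 0.96
~~(a \/ a) = 1 − 0.96 = 0.04
~~~(a \/ a) = 1 − 0.04 = 0.96
~~~(a \/ a) \/ a = max(0.96, 0.04) = 0.96
~(~~~(a \/ a) \/ a) = 1 − 0.96 = 0.04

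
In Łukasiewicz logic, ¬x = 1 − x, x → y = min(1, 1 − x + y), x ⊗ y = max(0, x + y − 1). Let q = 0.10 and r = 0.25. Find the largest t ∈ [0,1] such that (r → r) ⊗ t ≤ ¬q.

r → r = min(1, 1 − 0.25 + 0.25) = min(1, 1.00) = 1.00
So the left factor is r → r = 1.00.
¬q = 1 − 0.10 = 0.90
So the right-hand bound is ¬q = 0.90.
The residuum of the Łukasiewicz t-norm gives the supremum: min(1, 1 − 1.00 + 0.90).
1 − 1.00 + 0.90 = 0.90, so t = min(1, 0.90) = 0.90.
Check: 1.00 ⊗ 0.90 = max(0, 0.90) = 0.90 ≤ 0.90.

0.90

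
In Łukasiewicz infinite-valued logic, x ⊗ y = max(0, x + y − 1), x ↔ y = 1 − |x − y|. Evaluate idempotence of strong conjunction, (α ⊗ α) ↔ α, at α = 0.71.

0.71

α ⊗ α = max(0, 0.71 + 0.71 − 1) = max(0, 0.42) = 0.42
(α ⊗ α) ↔ α = 1 − |0.42 − 0.71| = 1 − 0.29 = 0.71
(The value 0.71 < 1 shows this instance is not satisfied; fails in Ł∞ since a ⊗ a = max(0, 2a−1) ≠ a in general.)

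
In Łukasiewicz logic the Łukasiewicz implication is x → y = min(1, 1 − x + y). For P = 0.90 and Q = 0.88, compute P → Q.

P → Q = min(1, 1 − 0.90 + 0.88) = min(1, 0.98) = 0.98
For comparison, the Gödel implication (1 if x ≤ y else y) would give 0.88.

0.98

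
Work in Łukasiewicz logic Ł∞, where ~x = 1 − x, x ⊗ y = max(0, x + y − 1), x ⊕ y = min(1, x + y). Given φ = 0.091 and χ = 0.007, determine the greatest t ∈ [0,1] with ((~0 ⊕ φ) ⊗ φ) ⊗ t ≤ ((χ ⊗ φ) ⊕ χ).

0.916

~0 = 1 − 0.000 = 1.000
~0 ⊕ φ = min(1, 1.000 + 0.091) = min(1, 1.091) = 1.000
(~0 ⊕ φ) ⊗ φ = max(0, 1.000 + 0.091 − 1) = max(0, 0.091) = 0.091
So the left factor is (~0 ⊕ φ) ⊗ φ = 0.091.
χ ⊗ φ = max(0, 0.007 + 0.091 − 1) = max(0, -0.902) = 0.000
(χ ⊗ φ) ⊕ χ = min(1, 0.000 + 0.007) = min(1, 0.007) = 0.007
So the right-hand bound is (χ ⊗ φ) ⊕ χ = 0.007.
The residuum of the Łukasiewicz t-norm gives the supremum: min(1, 1 − 0.091 + 0.007).
1 − 0.091 + 0.007 = 0.916, so t = min(1, 0.916) = 0.916.
Check: 0.091 ⊗ 0.916 = max(0, 0.007) = 0.007 ≤ 0.007.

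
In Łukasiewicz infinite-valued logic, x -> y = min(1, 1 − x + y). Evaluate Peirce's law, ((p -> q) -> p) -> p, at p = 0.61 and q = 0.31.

p -> q = min(1, 1 − 0.61 + 0.31) = min(1, 0.70) = 0.70
(p -> q) -> p = min(1, 1 − 0.70 + 0.61) = min(1, 0.91) = 0.91
((p -> q) -> p) -> p = min(1, 1 − 0.91 + 0.61) = min(1, 0.70) = 0.70
(The value 0.70 < 1 shows this instance is not satisfied; not a Ł∞-tautology in general.)

0.70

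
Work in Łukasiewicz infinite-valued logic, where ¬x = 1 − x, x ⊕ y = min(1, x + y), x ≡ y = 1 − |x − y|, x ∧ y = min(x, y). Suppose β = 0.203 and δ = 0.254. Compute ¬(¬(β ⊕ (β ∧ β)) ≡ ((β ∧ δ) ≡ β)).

β ∧ β = min(0.203, 0.203) = 0.203
β ⊕ (β ∧ β) = min(1, 0.203 + 0.203) = min(1, 0.406) = 0.406
¬(β ⊕ (β ∧ β)) = 1 − 0.406 = 0.594
β ∧ δ = min(0.203, 0.254) = 0.203
(β ∧ δ) ≡ β = 1 − |0.203 − 0.203| = 1 − 0.000 = 1.000
¬(β ⊕ (β ∧ β)) ≡ ((β ∧ δ) ≡ β) = 1 − |0.594 − 1.000| = 1 − 0.406 = 0.594
¬(¬(β ⊕ (β ∧ β)) ≡ ((β ∧ δ) ≡ β)) = 1 − 0.594 = 0.406

0.406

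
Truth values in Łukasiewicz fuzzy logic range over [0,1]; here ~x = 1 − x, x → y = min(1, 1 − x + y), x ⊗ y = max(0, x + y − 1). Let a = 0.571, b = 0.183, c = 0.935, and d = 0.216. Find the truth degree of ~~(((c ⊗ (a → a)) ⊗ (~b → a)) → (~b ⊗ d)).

a → a = min(1, 1 − 0.571 + 0.571) = min(1, 1.000) = 1.000
c ⊗ (a → a) = max(0, 0.935 + 1.000 − 1) = max(0, 0.935) = 0.935
~b = 1 − 0.183 = 0.817
~b → a = min(1, 1 − 0.817 + 0.571) = min(1, 0.754) = 0.754
(c ⊗ (a → a)) ⊗ (~b → a) = max(0, 0.935 + 0.754 − 1) = max(0, 0.689) = 0.689
~b ⊗ d = max(0, 0.817 + 0.216 − 1) = max(0, 0.033) = 0.033
((c ⊗ (a → a)) ⊗ (~b → a)) → (~b ⊗ d) = min(1, 1 − 0.689 + 0.033) = min(1, 0.344) = 0.344
~(((c ⊗ (a → a)) ⊗ (~b → a)) → (~b ⊗ d)) = 1 − 0.344 = 0.656
~~(((c ⊗ (a → a)) ⊗ (~b → a)) → (~b ⊗ d)) = 1 − 0.656 = 0.344

0.344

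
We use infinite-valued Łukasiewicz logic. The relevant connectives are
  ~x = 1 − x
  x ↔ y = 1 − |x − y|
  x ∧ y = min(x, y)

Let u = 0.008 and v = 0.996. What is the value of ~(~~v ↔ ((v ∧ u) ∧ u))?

~v = 1 − 0.996 = 0.004
~~v = 1 − 0.004 = 0.996
v ∧ u = min(0.996, 0.008) = 0.008
(v ∧ u) ∧ u = min(0.008, 0.008) = 0.008
~~v ↔ ((v ∧ u) ∧ u) = 1 − |0.996 − 0.008| = 1 − 0.988 = 0.012
~(~~v ↔ ((v ∧ u) ∧ u)) = 1 − 0.012 = 0.988

0.988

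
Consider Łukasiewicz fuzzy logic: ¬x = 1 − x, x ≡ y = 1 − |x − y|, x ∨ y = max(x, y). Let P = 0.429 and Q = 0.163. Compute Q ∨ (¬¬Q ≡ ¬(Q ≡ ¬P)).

0.755

¬Q = 1 − 0.163 = 0.837
¬¬Q = 1 − 0.837 = 0.163
¬P = 1 − 0.429 = 0.571
Q ≡ ¬P = 1 − |0.163 − 0.571| = 1 − 0.408 = 0.592
¬(Q ≡ ¬P) = 1 − 0.592 = 0.408
¬¬Q ≡ ¬(Q ≡ ¬P) = 1 − |0.163 − 0.408| = 1 − 0.245 = 0.755
Q ∨ (¬¬Q ≡ ¬(Q ≡ ¬P)) = max(0.163, 0.755) = 0.755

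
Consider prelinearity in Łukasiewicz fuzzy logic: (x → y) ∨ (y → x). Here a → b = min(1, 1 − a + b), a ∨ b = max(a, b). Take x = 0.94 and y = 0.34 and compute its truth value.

1.00

x → y = min(1, 1 − 0.94 + 0.34) = min(1, 0.40) = 0.40
y → x = min(1, 1 − 0.34 + 0.94) = min(1, 1.60) = 1.00
(x → y) ∨ (y → x) = max(0.40, 1.00) = 1.00
(As expected: a Ł∞-tautology — holds in every MV-chain.)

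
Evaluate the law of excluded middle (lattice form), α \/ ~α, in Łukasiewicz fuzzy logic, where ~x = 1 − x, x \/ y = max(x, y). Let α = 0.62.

0.62

~α = 1 − 0.62 = 0.38
α \/ ~α = max(0.62, 0.38) = 0.62
(The value 0.62 < 1 shows this instance is not satisfied; not a Ł∞-tautology — its value is max(a, 1−a).)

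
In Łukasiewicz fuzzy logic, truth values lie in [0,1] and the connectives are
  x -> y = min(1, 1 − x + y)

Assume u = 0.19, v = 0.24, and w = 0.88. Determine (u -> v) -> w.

u -> v = min(1, 1 − 0.19 + 0.24) = min(1, 1.05) = 1.00
(u -> v) -> w = min(1, 1 − 1.00 + 0.88) = min(1, 0.88) = 0.88

0.88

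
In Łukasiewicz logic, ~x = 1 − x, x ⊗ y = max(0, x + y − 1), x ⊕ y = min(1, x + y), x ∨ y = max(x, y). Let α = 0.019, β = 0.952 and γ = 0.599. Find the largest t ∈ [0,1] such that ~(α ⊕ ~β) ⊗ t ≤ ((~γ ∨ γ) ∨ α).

~β = 1 − 0.952 = 0.048
α ⊕ ~β = min(1, 0.019 + 0.048) = min(1, 0.067) = 0.067
~(α ⊕ ~β) = 1 − 0.067 = 0.933
So the left factor is ~(α ⊕ ~β) = 0.933.
~γ = 1 − 0.599 = 0.401
~γ ∨ γ = max(0.401, 0.599) = 0.599
(~γ ∨ γ) ∨ α = max(0.599, 0.019) = 0.599
So the right-hand bound is (~γ ∨ γ) ∨ α = 0.599.
The residuum of the Łukasiewicz t-norm gives the supremum: min(1, 1 − 0.933 + 0.599).
1 − 0.933 + 0.599 = 0.666, so t = min(1, 0.666) = 0.666.
Check: 0.933 ⊗ 0.666 = max(0, 0.599) = 0.599 ≤ 0.599.

0.666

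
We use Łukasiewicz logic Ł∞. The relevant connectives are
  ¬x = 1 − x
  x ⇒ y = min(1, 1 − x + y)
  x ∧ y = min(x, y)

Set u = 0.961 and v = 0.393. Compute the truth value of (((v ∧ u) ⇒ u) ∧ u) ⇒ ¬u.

0.078

v ∧ u = min(0.393, 0.961) = 0.393
(v ∧ u) ⇒ u = min(1, 1 − 0.393 + 0.961) = min(1, 1.568) = 1.000
((v ∧ u) ⇒ u) ∧ u = min(1.000, 0.961) = 0.961
¬u = 1 − 0.961 = 0.039
(((v ∧ u) ⇒ u) ∧ u) ⇒ ¬u = min(1, 1 − 0.961 + 0.039) = min(1, 0.078) = 0.078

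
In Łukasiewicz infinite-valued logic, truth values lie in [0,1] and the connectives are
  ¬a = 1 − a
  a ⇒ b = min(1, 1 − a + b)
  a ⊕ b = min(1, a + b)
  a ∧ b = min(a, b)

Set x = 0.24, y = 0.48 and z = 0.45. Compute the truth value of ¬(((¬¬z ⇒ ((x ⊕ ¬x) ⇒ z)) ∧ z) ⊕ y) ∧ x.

¬z = 1 − 0.45 = 0.55
¬¬z = 1 − 0.55 = 0.45
¬x = 1 − 0.24 = 0.76
x ⊕ ¬x = min(1, 0.24 + 0.76) = min(1, 1.00) = 1.00
(x ⊕ ¬x) ⇒ z = min(1, 1 − 1.00 + 0.45) = min(1, 0.45) = 0.45
¬¬z ⇒ ((x ⊕ ¬x) ⇒ z) = min(1, 1 − 0.45 + 0.45) = min(1, 1.00) = 1.00
(¬¬z ⇒ ((x ⊕ ¬x) ⇒ z)) ∧ z = min(1.00, 0.45) = 0.45
((¬¬z ⇒ ((x ⊕ ¬x) ⇒ z)) ∧ z) ⊕ y = min(1, 0.45 + 0.48) = min(1, 0.93) = 0.93
¬(((¬¬z ⇒ ((x ⊕ ¬x) ⇒ z)) ∧ z) ⊕ y) = 1 − 0.93 = 0.07
¬(((¬¬z ⇒ ((x ⊕ ¬x) ⇒ z)) ∧ z) ⊕ y) ∧ x = min(0.07, 0.24) = 0.07

0.07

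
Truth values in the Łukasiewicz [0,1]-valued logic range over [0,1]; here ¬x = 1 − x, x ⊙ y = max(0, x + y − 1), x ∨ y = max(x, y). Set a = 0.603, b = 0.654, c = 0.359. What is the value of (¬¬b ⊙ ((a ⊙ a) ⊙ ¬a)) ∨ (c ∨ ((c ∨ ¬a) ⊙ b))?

¬b = 1 − 0.654 = 0.346
¬¬b = 1 − 0.346 = 0.654
a ⊙ a = max(0, 0.603 + 0.603 − 1) = max(0, 0.206) = 0.206
¬a = 1 − 0.603 = 0.397
(a ⊙ a) ⊙ ¬a = max(0, 0.206 + 0.397 − 1) = max(0, -0.397) = 0.000
¬¬b ⊙ ((a ⊙ a) ⊙ ¬a) = max(0, 0.654 + 0.000 − 1) = max(0, -0.346) = 0.000
c ∨ ¬a = max(0.359, 0.397) = 0.397
(c ∨ ¬a) ⊙ b = max(0, 0.397 + 0.654 − 1) = max(0, 0.051) = 0.051
c ∨ ((c ∨ ¬a) ⊙ b) = max(0.359, 0.051) = 0.359
(¬¬b ⊙ ((a ⊙ a) ⊙ ¬a)) ∨ (c ∨ ((c ∨ ¬a) ⊙ b)) = max(0.000, 0.359) = 0.359

0.359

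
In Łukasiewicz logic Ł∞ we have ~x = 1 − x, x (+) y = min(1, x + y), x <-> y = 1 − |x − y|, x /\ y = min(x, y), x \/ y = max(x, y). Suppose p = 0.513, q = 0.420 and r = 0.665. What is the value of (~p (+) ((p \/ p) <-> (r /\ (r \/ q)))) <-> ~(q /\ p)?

~p = 1 − 0.513 = 0.487
p \/ p = max(0.513, 0.513) = 0.513
r \/ q = max(0.665, 0.420) = 0.665
r /\ (r \/ q) = min(0.665, 0.665) = 0.665
(p \/ p) <-> (r /\ (r \/ q)) = 1 − |0.513 − 0.665| = 1 − 0.152 = 0.848
~p (+) ((p \/ p) <-> (r /\ (r \/ q))) = min(1, 0.487 + 0.848) = min(1, 1.335) = 1.000
q /\ p = min(0.420, 0.513) = 0.420
~(q /\ p) = 1 − 0.420 = 0.580
(~p (+) ((p \/ p) <-> (r /\ (r \/ q)))) <-> ~(q /\ p) = 1 − |1.000 − 0.580| = 1 − 0.420 = 0.580

0.580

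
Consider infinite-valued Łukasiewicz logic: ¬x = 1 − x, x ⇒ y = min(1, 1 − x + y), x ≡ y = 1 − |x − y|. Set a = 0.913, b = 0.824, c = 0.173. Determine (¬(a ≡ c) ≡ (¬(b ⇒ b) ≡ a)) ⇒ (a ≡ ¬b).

0.916

a ≡ c = 1 − |0.913 − 0.173| = 1 − 0.740 = 0.260
¬(a ≡ c) = 1 − 0.260 = 0.740
b ⇒ b = min(1, 1 − 0.824 + 0.824) = min(1, 1.000) = 1.000
¬(b ⇒ b) = 1 − 1.000 = 0.000
¬(b ⇒ b) ≡ a = 1 − |0.000 − 0.913| = 1 − 0.913 = 0.087
¬(a ≡ c) ≡ (¬(b ⇒ b) ≡ a) = 1 − |0.740 − 0.087| = 1 − 0.653 = 0.347
¬b = 1 − 0.824 = 0.176
a ≡ ¬b = 1 − |0.913 − 0.176| = 1 − 0.737 = 0.263
(¬(a ≡ c) ≡ (¬(b ⇒ b) ≡ a)) ⇒ (a ≡ ¬b) = min(1, 1 − 0.347 + 0.263) = min(1, 0.916) = 0.916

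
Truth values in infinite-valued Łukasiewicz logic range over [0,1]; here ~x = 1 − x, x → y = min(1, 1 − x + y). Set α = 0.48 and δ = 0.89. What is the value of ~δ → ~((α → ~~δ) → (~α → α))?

0.93

~δ = 1 − 0.89 = 0.11
~~δ = 1 − 0.11 = 0.89
α → ~~δ = min(1, 1 − 0.48 + 0.89) = min(1, 1.41) = 1.00
~α = 1 − 0.48 = 0.52
~α → α = min(1, 1 − 0.52 + 0.48) = min(1, 0.96) = 0.96
(α → ~~δ) → (~α → α) = min(1, 1 − 1.00 + 0.96) = min(1, 0.96) = 0.96
~((α → ~~δ) → (~α → α)) = 1 − 0.96 = 0.04
~δ → ~((α → ~~δ) → (~α → α)) = min(1, 1 − 0.11 + 0.04) = min(1, 0.93) = 0.93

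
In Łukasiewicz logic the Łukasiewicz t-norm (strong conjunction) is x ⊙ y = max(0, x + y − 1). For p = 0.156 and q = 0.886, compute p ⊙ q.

p ⊙ q = max(0, 0.156 + 0.886 − 1) = max(0, 0.042) = 0.042
For comparison, the Gödel (minimum) t-norm min(x, y) would give 0.156.

0.042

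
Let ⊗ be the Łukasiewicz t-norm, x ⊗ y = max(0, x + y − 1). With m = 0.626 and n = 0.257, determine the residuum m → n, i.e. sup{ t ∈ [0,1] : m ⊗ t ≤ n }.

The residuum of the Łukasiewicz t-norm gives the supremum: min(1, 1 − 0.626 + 0.257).
1 − 0.626 + 0.257 = 0.631, so t = min(1, 0.631) = 0.631.
Check: 0.626 ⊗ 0.631 = max(0, 0.257) = 0.257 ≤ 0.257.

0.631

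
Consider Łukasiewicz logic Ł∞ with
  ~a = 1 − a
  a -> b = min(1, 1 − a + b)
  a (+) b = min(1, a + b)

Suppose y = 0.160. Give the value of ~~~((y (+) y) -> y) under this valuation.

0.160

y (+) y = min(1, 0.160 + 0.160) = min(1, 0.320) = 0.320
(y (+) y) -> y = min(1, 1 − 0.320 + 0.160) = min(1, 0.840) = 0.840
~((y (+) y) -> y) = 1 − 0.840 = 0.160
~~((y (+) y) -> y) = 1 − 0.160 = 0.840
~~~((y (+) y) -> y) = 1 − 0.840 = 0.160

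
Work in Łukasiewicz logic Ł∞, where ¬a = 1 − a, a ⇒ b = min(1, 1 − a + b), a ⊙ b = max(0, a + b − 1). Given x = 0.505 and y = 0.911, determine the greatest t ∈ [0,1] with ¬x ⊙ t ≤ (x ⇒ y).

¬x = 1 − 0.505 = 0.495
So the left factor is ¬x = 0.495.
x ⇒ y = min(1, 1 − 0.505 + 0.911) = min(1, 1.406) = 1.000
So the right-hand bound is x ⇒ y = 1.000.
The residuum of the Łukasiewicz t-norm gives the supremum: min(1, 1 − 0.495 + 1.000).
1 − 0.495 + 1.000 = 1.505, so t = min(1, 1.505) = 1.000.
Check: 0.495 ⊙ 1.000 = max(0, 0.495) = 0.495 ≤ 1.000.

1.000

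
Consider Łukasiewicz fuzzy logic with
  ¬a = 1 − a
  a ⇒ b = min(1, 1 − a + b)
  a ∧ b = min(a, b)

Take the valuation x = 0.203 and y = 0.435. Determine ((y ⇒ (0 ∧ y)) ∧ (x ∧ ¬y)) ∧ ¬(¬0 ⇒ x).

0 ∧ y = min(0.000, 0.435) = 0.000
y ⇒ (0 ∧ y) = min(1, 1 − 0.435 + 0.000) = min(1, 0.565) = 0.565
¬y = 1 − 0.435 = 0.565
x ∧ ¬y = min(0.203, 0.565) = 0.203
(y ⇒ (0 ∧ y)) ∧ (x ∧ ¬y) = min(0.565, 0.203) = 0.203
¬0 = 1 − 0.000 = 1.000
¬0 ⇒ x = min(1, 1 − 1.000 + 0.203) = min(1, 0.203) = 0.203
¬(¬0 ⇒ x) = 1 − 0.203 = 0.797
((y ⇒ (0 ∧ y)) ∧ (x ∧ ¬y)) ∧ ¬(¬0 ⇒ x) = min(0.203, 0.797) = 0.203

0.203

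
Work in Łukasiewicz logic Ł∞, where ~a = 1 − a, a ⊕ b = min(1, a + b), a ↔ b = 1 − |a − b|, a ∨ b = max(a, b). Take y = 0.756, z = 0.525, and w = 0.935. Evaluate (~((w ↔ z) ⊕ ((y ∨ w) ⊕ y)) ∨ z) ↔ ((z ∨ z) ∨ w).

0.590

w ↔ z = 1 − |0.935 − 0.525| = 1 − 0.410 = 0.590
y ∨ w = max(0.756, 0.935) = 0.935
(y ∨ w) ⊕ y = min(1, 0.935 + 0.756) = min(1, 1.691) = 1.000
(w ↔ z) ⊕ ((y ∨ w) ⊕ y) = min(1, 0.590 + 1.000) = min(1, 1.590) = 1.000
~((w ↔ z) ⊕ ((y ∨ w) ⊕ y)) = 1 − 1.000 = 0.000
~((w ↔ z) ⊕ ((y ∨ w) ⊕ y)) ∨ z = max(0.000, 0.525) = 0.525
z ∨ z = max(0.525, 0.525) = 0.525
(z ∨ z) ∨ w = max(0.525, 0.935) = 0.935
(~((w ↔ z) ⊕ ((y ∨ w) ⊕ y)) ∨ z) ↔ ((z ∨ z) ∨ w) = 1 − |0.525 − 0.935| = 1 − 0.410 = 0.590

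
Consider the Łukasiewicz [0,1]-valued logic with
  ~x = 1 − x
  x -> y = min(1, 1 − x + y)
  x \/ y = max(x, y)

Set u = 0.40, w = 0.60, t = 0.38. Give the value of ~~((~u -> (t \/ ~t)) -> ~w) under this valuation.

0.40

~u = 1 − 0.40 = 0.60
~t = 1 − 0.38 = 0.62
t \/ ~t = max(0.38, 0.62) = 0.62
~u -> (t \/ ~t) = min(1, 1 − 0.60 + 0.62) = min(1, 1.02) = 1.00
~w = 1 − 0.60 = 0.40
(~u -> (t \/ ~t)) -> ~w = min(1, 1 − 1.00 + 0.40) = min(1, 0.40) = 0.40
~((~u -> (t \/ ~t)) -> ~w) = 1 − 0.40 = 0.60
~~((~u -> (t \/ ~t)) -> ~w) = 1 − 0.60 = 0.40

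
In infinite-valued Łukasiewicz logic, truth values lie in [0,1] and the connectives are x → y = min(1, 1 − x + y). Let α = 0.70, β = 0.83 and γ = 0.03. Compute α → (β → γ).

β → γ = min(1, 1 − 0.83 + 0.03) = min(1, 0.20) = 0.20
α → (β → γ) = min(1, 1 − 0.70 + 0.20) = min(1, 0.50) = 0.50

0.50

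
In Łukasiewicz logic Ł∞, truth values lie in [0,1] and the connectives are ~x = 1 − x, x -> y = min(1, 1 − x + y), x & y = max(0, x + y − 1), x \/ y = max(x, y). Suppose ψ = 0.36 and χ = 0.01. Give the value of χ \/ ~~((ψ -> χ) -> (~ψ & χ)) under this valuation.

ψ -> χ = min(1, 1 − 0.36 + 0.01) = min(1, 0.65) = 0.65
~ψ = 1 − 0.36 = 0.64
~ψ & χ = max(0, 0.64 + 0.01 − 1) = max(0, -0.35) = 0.00
(ψ -> χ) -> (~ψ & χ) = min(1, 1 − 0.65 + 0.00) = min(1, 0.35) = 0.35
~((ψ -> χ) -> (~ψ & χ)) = 1 − 0.35 = 0.65
~~((ψ -> χ) -> (~ψ & χ)) = 1 − 0.65 = 0.35
χ \/ ~~((ψ -> χ) -> (~ψ & χ)) = max(0.01, 0.35) = 0.35

0.35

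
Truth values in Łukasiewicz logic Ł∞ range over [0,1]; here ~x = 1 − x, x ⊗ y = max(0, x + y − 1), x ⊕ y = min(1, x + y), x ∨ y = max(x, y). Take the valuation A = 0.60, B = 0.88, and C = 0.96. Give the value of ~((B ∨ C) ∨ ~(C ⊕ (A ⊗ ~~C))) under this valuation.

0.04

B ∨ C = max(0.88, 0.96) = 0.96
~C = 1 − 0.96 = 0.04
~~C = 1 − 0.04 = 0.96
A ⊗ ~~C = max(0, 0.60 + 0.96 − 1) = max(0, 0.56) = 0.56
C ⊕ (A ⊗ ~~C) = min(1, 0.96 + 0.56) = min(1, 1.52) = 1.00
~(C ⊕ (A ⊗ ~~C)) = 1 − 1.00 = 0.00
(B ∨ C) ∨ ~(C ⊕ (A ⊗ ~~C)) = max(0.96, 0.00) = 0.96
~((B ∨ C) ∨ ~(C ⊕ (A ⊗ ~~C))) = 1 − 0.96 = 0.04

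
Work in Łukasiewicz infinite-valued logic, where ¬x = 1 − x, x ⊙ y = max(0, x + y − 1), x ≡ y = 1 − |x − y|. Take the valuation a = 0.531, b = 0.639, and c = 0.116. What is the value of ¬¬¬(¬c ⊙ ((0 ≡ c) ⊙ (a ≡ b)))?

¬c = 1 − 0.116 = 0.884
0 ≡ c = 1 − |0.000 − 0.116| = 1 − 0.116 = 0.884
a ≡ b = 1 − |0.531 − 0.639| = 1 − 0.108 = 0.892
(0 ≡ c) ⊙ (a ≡ b) = max(0, 0.884 + 0.892 − 1) = max(0, 0.776) = 0.776
¬c ⊙ ((0 ≡ c) ⊙ (a ≡ b)) = max(0, 0.884 + 0.776 − 1) = max(0, 0.660) = 0.660
¬(¬c ⊙ ((0 ≡ c) ⊙ (a ≡ b))) = 1 − 0.660 = 0.340
¬¬(¬c ⊙ ((0 ≡ c) ⊙ (a ≡ b))) = 1 − 0.340 = 0.660
¬¬¬(¬c ⊙ ((0 ≡ c) ⊙ (a ≡ b))) = 1 − 0.660 = 0.340

0.340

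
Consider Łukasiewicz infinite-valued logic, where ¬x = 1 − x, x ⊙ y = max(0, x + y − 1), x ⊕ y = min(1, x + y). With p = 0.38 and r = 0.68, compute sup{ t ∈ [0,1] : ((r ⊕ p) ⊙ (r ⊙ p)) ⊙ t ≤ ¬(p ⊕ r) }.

r ⊕ p = min(1, 0.68 + 0.38) = min(1, 1.06) = 1.00
r ⊙ p = max(0, 0.68 + 0.38 − 1) = max(0, 0.06) = 0.06
(r ⊕ p) ⊙ (r ⊙ p) = max(0, 1.00 + 0.06 − 1) = max(0, 0.06) = 0.06
So the left factor is (r ⊕ p) ⊙ (r ⊙ p) = 0.06.
p ⊕ r = min(1, 0.38 + 0.68) = min(1, 1.06) = 1.00
¬(p ⊕ r) = 1 − 1.00 = 0.00
So the right-hand bound is ¬(p ⊕ r) = 0.00.
The residuum of the Łukasiewicz t-norm gives the supremum: min(1, 1 − 0.06 + 0.00).
1 − 0.06 + 0.00 = 0.94, so t = min(1, 0.94) = 0.94.
Check: 0.06 ⊙ 0.94 = max(0, 0.00) = 0.00 ≤ 0.00.

0.94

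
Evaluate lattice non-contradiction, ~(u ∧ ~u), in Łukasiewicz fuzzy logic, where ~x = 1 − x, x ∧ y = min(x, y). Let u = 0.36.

~u = 1 − 0.36 = 0.64
u ∧ ~u = min(0.36, 0.64) = 0.36
~(u ∧ ~u) = 1 − 0.36 = 0.64
(The value 0.64 < 1 shows this instance is not satisfied; not a Ł∞-tautology — its value is 1 − min(a, 1−a).)

0.64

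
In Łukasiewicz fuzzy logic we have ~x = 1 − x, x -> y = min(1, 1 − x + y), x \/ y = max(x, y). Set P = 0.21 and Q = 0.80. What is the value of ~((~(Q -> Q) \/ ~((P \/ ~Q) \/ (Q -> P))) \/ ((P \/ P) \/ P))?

0.41

Q -> Q = min(1, 1 − 0.80 + 0.80) = min(1, 1.00) = 1.00
~(Q -> Q) = 1 − 1.00 = 0.00
~Q = 1 − 0.80 = 0.20
P \/ ~Q = max(0.21, 0.20) = 0.21
Q -> P = min(1, 1 − 0.80 + 0.21) = min(1, 0.41) = 0.41
(P \/ ~Q) \/ (Q -> P) = max(0.21, 0.41) = 0.41
~((P \/ ~Q) \/ (Q -> P)) = 1 − 0.41 = 0.59
~(Q -> Q) \/ ~((P \/ ~Q) \/ (Q -> P)) = max(0.00, 0.59) = 0.59
P \/ P = max(0.21, 0.21) = 0.21
(P \/ P) \/ P = max(0.21, 0.21) = 0.21
(~(Q -> Q) \/ ~((P \/ ~Q) \/ (Q -> P))) \/ ((P \/ P) \/ P) = max(0.59, 0.21) = 0.59
~((~(Q -> Q) \/ ~((P \/ ~Q) \/ (Q -> P))) \/ ((P \/ P) \/ P)) = 1 − 0.59 = 0.41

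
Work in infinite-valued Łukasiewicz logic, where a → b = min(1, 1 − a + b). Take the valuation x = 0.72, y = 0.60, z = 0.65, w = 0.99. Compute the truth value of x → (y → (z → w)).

1.00

z → w = min(1, 1 − 0.65 + 0.99) = min(1, 1.34) = 1.00
y → (z → w) = min(1, 1 − 0.60 + 1.00) = min(1, 1.40) = 1.00
x → (y → (z → w)) = min(1, 1 − 0.72 + 1.00) = min(1, 1.28) = 1.00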